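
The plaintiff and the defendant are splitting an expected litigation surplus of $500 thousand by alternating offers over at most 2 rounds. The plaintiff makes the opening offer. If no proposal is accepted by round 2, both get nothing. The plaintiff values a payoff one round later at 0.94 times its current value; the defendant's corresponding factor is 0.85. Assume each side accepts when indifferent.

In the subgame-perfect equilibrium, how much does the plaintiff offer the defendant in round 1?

Round 2 (the defendant proposes): the plaintiff will accept anything ≥ 0, so the defendant offers 0 and keeps 500.
Round 1 (the plaintiff proposes): the defendant can get 500 next round, worth 0.85 × 500 = 425 now; the plaintiff offers that and keeps 75.

425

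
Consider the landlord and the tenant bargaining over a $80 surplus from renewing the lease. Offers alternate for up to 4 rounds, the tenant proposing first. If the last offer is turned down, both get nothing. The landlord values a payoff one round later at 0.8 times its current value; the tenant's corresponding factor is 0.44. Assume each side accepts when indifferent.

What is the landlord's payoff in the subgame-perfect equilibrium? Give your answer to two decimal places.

By backward induction:
Round 4 (the landlord proposes): rejection yields 0 for the tenant; the landlord offers 0 and keeps 80.
Round 3 (the tenant proposes): the landlord can get 80 next round, worth 0.8 × 80 = 64 now; the tenant offers that and keeps 16.
Round 2 (the landlord proposes): the tenant can get 16 next round, worth 0.44 × 16 = 7.04 now, so the landlord offers 7.04, keeping 72.96.
Round 1 (the tenant proposes): the landlord can get 72.96 next round, worth 0.8 × 72.96 = 58.368 now; the tenant offers that and keeps 21.632.

58.37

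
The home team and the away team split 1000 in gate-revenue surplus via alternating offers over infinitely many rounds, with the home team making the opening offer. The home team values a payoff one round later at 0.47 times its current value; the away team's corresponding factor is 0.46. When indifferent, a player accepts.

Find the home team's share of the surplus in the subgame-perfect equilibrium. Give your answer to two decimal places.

In a stationary SPE each proposer offers the other exactly their discounted continuation value.
If the home team keeps x when proposing and the away team keeps y when proposing, then x = 1000 − 0.46y and y = 1000 − 0.47x.
Solving: x = 1000(1 − 0.46) / (1 − 0.47·0.46) = 540 / 0.7838 ≈ 688.9513.
The away team gets 1000 − 688.9513 ≈ 311.0487.

688.95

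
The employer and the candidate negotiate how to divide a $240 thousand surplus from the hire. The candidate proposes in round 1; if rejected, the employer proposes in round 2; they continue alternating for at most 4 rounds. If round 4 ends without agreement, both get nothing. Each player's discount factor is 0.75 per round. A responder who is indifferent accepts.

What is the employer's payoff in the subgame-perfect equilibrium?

146.25

By backward induction:
Round 4 (the employer proposes): the candidate will accept anything ≥ 0, so the employer offers 0 and keeps 240.
Round 3 (the candidate proposes): the employer can get 240 next round, worth 0.75 × 240 = 180 now, so the candidate offers 180, keeping 60.
Round 2 (the employer proposes): the candidate can get 60 next round, worth 0.75 × 60 = 45 now, so the employer offers 45, keeping 195.
Round 1 (the candidate proposes): the employer can get 195 next round, worth 0.75 × 195 = 146.25 now; the candidate offers that and keeps 93.75.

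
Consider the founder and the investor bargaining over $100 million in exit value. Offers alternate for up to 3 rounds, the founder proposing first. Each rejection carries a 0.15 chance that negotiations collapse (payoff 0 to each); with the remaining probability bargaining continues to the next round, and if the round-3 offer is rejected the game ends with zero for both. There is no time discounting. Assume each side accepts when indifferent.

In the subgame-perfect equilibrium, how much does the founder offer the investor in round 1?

12.75

By backward induction:
Round 3 (the founder proposes): the investor will accept anything ≥ 0, so the founder offers 0 and keeps 100.
Round 2 (the investor proposes): rejecting gives the founder an expected 0.85 × 100 = 85. The investor offers 85 and keeps 100 − 85 = 15.
Round 1 (the founder proposes): rejecting gives the investor an expected 0.85 × 15 = 12.75. The founder offers 12.75 and keeps 100 − 12.75 = 87.25.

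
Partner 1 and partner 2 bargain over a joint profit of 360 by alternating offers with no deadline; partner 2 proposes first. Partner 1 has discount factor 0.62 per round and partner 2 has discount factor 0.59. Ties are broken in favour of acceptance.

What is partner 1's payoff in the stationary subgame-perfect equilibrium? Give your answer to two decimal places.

When partner 2 proposes, partner 1 accepts any offer worth at least 0.62 times what partner 1 would get by proposing next round; and vice versa.
This gives x = 360 − 0.62y and y = 360 − 0.59x, where x and y are each side's share when it proposes.
Hence (1 − 0.62·0.59)x = 360(1 − 0.62), i.e. 0.6342·x = 136.8.
x ≈ 215.7048; partner 1's share is 360 − x ≈ 144.2952.

144.30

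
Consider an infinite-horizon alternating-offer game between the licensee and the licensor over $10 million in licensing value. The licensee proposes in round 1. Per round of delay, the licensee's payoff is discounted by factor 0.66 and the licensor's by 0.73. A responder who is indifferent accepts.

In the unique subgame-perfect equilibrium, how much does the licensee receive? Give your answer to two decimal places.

When the licensee proposes, the licensor accepts any offer worth at least 0.73 times what the licensor would get by proposing next round; and vice versa.
This gives x = 10 − 0.73y and y = 10 − 0.66x, where x and y are each side's share when it proposes.
Hence (1 − 0.73·0.66)x = 10(1 − 0.73), i.e. 0.5182·x = 2.7.
x ≈ 5.2103; the licensor's share is 10 − x ≈ 4.7897.

5.21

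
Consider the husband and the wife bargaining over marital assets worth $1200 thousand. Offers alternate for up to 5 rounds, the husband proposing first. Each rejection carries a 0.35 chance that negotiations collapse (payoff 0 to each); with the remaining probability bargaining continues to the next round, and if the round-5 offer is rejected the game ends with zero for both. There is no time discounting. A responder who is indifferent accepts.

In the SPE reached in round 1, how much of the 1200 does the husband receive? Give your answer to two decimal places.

Round 5 (the husband proposes): the wife will accept anything ≥ 0, so the husband offers 0 and keeps 1200.
Round 4 (the wife proposes): rejecting gives the husband an expected 0.65 × 1200 = 780, so the wife offers 780, keeping 420.
Round 3 (the husband proposes): rejecting gives the wife an expected 0.65 × 420 = 273; the husband offers that and keeps 927.
Round 2 (the wife proposes): rejecting gives the husband an expected 0.65 × 927 = 602.55, so the wife offers 602.55, keeping 597.45.
Round 1 (the husband proposes): rejecting gives the wife an expected 0.65 × 597.45 = 388.3425. The husband offers 388.3425 and keeps 1200 − 388.3425 = 811.6575.

811.66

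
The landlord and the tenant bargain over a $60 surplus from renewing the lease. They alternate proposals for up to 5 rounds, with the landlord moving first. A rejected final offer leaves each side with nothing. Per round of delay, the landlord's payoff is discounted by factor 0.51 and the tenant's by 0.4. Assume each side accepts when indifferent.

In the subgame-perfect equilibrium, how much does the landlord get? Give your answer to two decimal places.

45.84

Round 5 (the landlord proposes): rejection yields 0 for the tenant; the landlord offers 0 and keeps 60.
Round 4 (the tenant proposes): the landlord can get 60 next round, worth 0.51 × 60 = 30.6 now. The tenant offers 30.6 and keeps 60 − 30.6 = 29.4.
Round 3 (the landlord proposes): the tenant can get 29.4 next round, worth 0.4 × 29.4 = 11.76 now; the landlord offers that and keeps 48.24.
Round 2 (the tenant proposes): the landlord can get 48.24 next round, worth 0.51 × 48.24 = 24.6024 now; the tenant offers that and keeps 35.3976.
Round 1 (the landlord proposes): the tenant can get 35.3976 next round, worth 0.4 × 35.3976 = 14.15904 now, so the landlord offers 14.15904, keeping 45.84096.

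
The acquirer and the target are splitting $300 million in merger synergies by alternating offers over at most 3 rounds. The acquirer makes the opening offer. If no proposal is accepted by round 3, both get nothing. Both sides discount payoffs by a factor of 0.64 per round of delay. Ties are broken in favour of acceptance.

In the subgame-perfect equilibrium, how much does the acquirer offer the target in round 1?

69.12

Solve by backward induction from round 3.
Round 3 (the acquirer proposes): the target will accept anything ≥ 0, so the acquirer offers 0 and keeps 300.
Round 2 (the target proposes): the acquirer can get 300 next round, worth 0.64 × 300 = 192 now, so the target offers 192, keeping 108.
Round 1 (the acquirer proposes): the target can get 108 next round, worth 0.64 × 108 = 69.12 now. The acquirer offers 69.12 and keeps 300 − 69.12 = 230.88.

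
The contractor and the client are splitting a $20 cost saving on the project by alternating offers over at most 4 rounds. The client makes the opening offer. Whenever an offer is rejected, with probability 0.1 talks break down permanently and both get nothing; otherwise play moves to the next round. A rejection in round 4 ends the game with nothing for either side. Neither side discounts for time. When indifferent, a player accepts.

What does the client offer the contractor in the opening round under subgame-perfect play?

16.38

Round 4 (the contractor proposes): the client will accept anything ≥ 0, so the contractor offers 0 and keeps 20.
Round 3 (the client proposes): rejecting gives the contractor an expected 0.9 × 20 = 18. The client offers 18 and keeps 20 − 18 = 2.
Round 2 (the contractor proposes): rejecting gives the client an expected 0.9 × 2 = 1.8; the contractor offers that and keeps 18.2.
Round 1 (the client proposes): rejecting gives the contractor an expected 0.9 × 18.2 = 16.38; the client offers that and keeps 3.62.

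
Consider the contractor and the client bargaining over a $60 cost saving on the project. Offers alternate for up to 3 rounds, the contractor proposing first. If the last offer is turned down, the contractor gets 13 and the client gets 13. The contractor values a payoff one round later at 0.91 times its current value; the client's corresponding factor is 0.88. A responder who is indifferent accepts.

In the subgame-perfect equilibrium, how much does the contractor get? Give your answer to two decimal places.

44.84

Round 3 (the contractor proposes): the client gets 13 if talks fail, so the contractor offers 13 and keeps 47.
Round 2 (the client proposes): the contractor can get 47 next round, worth 0.91 × 47 = 42.77 now. The client offers 42.77 and keeps 60 − 42.77 = 17.23.
Round 1 (the contractor proposes): the client can get 17.23 next round, worth 0.88 × 17.23 = 15.1624 now. The contractor offers 15.1624 and keeps 60 − 15.1624 = 44.8376.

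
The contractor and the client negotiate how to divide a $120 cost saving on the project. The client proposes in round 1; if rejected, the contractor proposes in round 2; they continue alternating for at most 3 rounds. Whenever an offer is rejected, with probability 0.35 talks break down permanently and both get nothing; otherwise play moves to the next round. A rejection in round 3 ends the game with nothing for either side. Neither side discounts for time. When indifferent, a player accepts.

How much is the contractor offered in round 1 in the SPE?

By backward induction:
Round 3 (the client proposes): the contractor will accept anything ≥ 0, so the client offers 0 and keeps 120.
Round 2 (the contractor proposes): rejecting gives the client an expected 0.65 × 120 = 78, so the contractor offers 78, keeping 42.
Round 1 (the client proposes): rejecting gives the contractor an expected 0.65 × 42 = 27.3. The client offers 27.3 and keeps 120 − 27.3 = 92.7.

27.3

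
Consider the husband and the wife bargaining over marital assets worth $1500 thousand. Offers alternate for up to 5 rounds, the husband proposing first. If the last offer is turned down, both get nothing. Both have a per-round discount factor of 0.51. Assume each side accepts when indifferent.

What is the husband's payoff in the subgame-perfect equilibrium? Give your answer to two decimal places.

Round 5 (the husband proposes): the wife will accept anything ≥ 0, so the husband offers 0 and keeps 1500.
Round 4 (the wife proposes): the husband can get 1500 next round, worth 0.51 × 1500 = 765 now, so the wife offers 765, keeping 735.
Round 3 (the husband proposes): the wife can get 735 next round, worth 0.51 × 735 = 374.85 now; the husband offers that and keeps 1125.15.
Round 2 (the wife proposes): the husband can get 1125.15 next round, worth 0.51 × 1125.15 = 573.8265 now, so the wife offers 573.8265, keeping 926.1735.
Round 1 (the husband proposes): the wife can get 926.1735 next round, worth 0.51 × 926.1735 = 472.348485 now; the husband offers that and keeps 1027.651515.

1027.65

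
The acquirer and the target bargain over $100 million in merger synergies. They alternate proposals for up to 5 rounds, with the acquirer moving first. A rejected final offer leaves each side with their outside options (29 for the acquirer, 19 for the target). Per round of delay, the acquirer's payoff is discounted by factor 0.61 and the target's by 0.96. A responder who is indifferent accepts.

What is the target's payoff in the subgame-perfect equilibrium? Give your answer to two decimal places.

Work backward from the last round.
Round 5 (the acquirer proposes): the target gets 19 if talks fail, so the acquirer offers 19 and keeps 81.
Round 4 (the target proposes): the acquirer can get 81 next round, worth 0.61 × 81 = 49.41 now. The target offers 49.41 and keeps 100 − 49.41 = 50.59.
Round 3 (the acquirer proposes): the target can get 50.59 next round, worth 0.96 × 50.59 = 48.5664 now; the acquirer offers that and keeps 51.4336.
Round 2 (the target proposes): the acquirer can get 51.4336 next round, worth 0.61 × 51.4336 = 31.374496 now, so the target offers 31.374496, keeping 68.625504.
Round 1 (the acquirer proposes): the target can get 68.625504 next round, worth 0.96 × 68.625504 = 65.88048384 now, so the acquirer offers 65.88048384, keeping 34.11951616.

65.88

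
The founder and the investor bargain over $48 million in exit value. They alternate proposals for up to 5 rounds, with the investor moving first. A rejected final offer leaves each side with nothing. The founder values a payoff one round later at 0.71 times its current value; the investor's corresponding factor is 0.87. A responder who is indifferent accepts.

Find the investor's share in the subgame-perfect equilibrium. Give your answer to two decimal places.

Round 5 (the investor proposes): the founder will accept anything ≥ 0, so the investor offers 0 and keeps 48.
Round 4 (the founder proposes): the investor can get 48 next round, worth 0.87 × 48 = 41.76 now; the founder offers that and keeps 6.24.
Round 3 (the investor proposes): the founder can get 6.24 next round, worth 0.71 × 6.24 = 4.4304 now, so the investor offers 4.4304, keeping 43.5696.
Round 2 (the founder proposes): the investor can get 43.5696 next round, worth 0.87 × 43.5696 = 37.905552 now; the founder offers that and keeps 10.094448.
Round 1 (the investor proposes): the founder can get 10.094448 next round, worth 0.71 × 10.094448 = 7.16705808 now, so the investor offers 7.16705808, keeping 40.83294192.

40.83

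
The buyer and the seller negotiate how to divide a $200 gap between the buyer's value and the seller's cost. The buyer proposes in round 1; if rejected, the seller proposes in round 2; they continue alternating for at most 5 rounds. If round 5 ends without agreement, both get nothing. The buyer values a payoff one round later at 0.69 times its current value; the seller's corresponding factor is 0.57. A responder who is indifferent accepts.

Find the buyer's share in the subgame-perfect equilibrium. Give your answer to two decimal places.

150.76

Round 5 (the buyer proposes): the seller will accept anything ≥ 0, so the buyer offers 0 and keeps 200.
Round 4 (the seller proposes): the buyer can get 200 next round, worth 0.69 × 200 = 138 now, so the seller offers 138, keeping 62.
Round 3 (the buyer proposes): the seller can get 62 next round, worth 0.57 × 62 = 35.34 now, so the buyer offers 35.34, keeping 164.66.
Round 2 (the seller proposes): the buyer can get 164.66 next round, worth 0.69 × 164.66 = 113.6154 now. The seller offers 113.6154 and keeps 200 − 113.6154 = 86.3846.
Round 1 (the buyer proposes): the seller can get 86.3846 next round, worth 0.57 × 86.3846 = 49.239222 now, so the buyer offers 49.239222, keeping 150.760778.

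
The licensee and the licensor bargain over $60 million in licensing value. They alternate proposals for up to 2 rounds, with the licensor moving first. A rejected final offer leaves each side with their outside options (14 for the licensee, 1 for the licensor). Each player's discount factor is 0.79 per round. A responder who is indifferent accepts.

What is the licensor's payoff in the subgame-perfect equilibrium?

13.39

Work backward from the last round.
Round 2 (the licensee proposes): the licensor gets 1 if talks fail, so the licensee offers 1 and keeps 59.
Round 1 (the licensor proposes): the licensee can get 59 next round, worth 0.79 × 59 = 46.61 now, so the licensor offers 46.61, keeping 13.39.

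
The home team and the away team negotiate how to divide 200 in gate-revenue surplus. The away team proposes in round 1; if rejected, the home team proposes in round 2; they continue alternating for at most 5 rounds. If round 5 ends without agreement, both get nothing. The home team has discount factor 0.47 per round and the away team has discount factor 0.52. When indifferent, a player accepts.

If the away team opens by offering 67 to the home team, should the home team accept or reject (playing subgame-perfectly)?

Round 5 (the away team proposes): rejection yields 0 for the home team; the away team offers 0 and keeps 200.
Round 4 (the home team proposes): the away team can get 200 next round, worth 0.52 × 200 = 104 now. The home team offers 104 and keeps 200 − 104 = 96.
Round 3 (the away team proposes): the home team can get 96 next round, worth 0.47 × 96 = 45.12 now, so the away team offers 45.12, keeping 154.88.
Round 2 (the home team proposes): the away team can get 154.88 next round, worth 0.52 × 154.88 = 80.5376 now. The home team offers 80.5376 and keeps 200 − 80.5376 = 119.4624.
So by rejecting in round 1, the home team gets 119.4624 next round, worth 0.47 × 119.4624 = 56.147328 now.
Offer 67 ≥ 56.147328, so the home team accepts.

Accept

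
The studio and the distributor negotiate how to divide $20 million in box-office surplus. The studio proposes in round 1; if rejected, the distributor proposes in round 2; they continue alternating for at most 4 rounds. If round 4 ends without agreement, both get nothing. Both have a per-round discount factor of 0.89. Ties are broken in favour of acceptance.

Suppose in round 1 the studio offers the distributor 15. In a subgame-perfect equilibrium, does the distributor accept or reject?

Round 4 (the distributor proposes): rejection yields 0 for the studio; the distributor offers 0 and keeps 20.
Round 3 (the studio proposes): the distributor can get 20 next round, worth 0.89 × 20 = 17.8 now, so the studio offers 17.8, keeping 2.2.
Round 2 (the distributor proposes): the studio can get 2.2 next round, worth 0.89 × 2.2 = 1.958 now. The distributor offers 1.958 and keeps 20 − 1.958 = 18.042.
So by rejecting in round 1, the distributor gets 18.042 next round, worth 0.89 × 18.042 = 16.05738 now.
Offer 15 < 16.05738, so the distributor rejects.

Reject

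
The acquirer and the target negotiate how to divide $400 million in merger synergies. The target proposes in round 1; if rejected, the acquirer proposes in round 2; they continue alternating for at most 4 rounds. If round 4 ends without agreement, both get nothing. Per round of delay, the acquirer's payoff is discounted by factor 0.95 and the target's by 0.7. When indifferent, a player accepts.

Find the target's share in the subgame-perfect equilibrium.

Round 4 (the acquirer proposes): rejection yields 0 for the target; the acquirer offers 0 and keeps 400.
Round 3 (the target proposes): the acquirer can get 400 next round, worth 0.95 × 400 = 380 now; the target offers that and keeps 20.
Round 2 (the acquirer proposes): the target can get 20 next round, worth 0.7 × 20 = 14 now. The acquirer offers 14 and keeps 400 − 14 = 386.
Round 1 (the target proposes): the acquirer can get 386 next round, worth 0.95 × 386 = 366.7 now, so the target offers 366.7, keeping 33.3.

33.3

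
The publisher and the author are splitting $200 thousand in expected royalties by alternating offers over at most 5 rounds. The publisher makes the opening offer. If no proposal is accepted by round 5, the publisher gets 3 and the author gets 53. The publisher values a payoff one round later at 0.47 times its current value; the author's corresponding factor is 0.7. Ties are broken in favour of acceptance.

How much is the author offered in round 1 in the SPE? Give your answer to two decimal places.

104.35

Solve by backward induction from round 5.
Round 5 (the publisher proposes): the author gets 53 if talks fail, so the publisher offers 53 and keeps 147.
Round 4 (the author proposes): the publisher can get 147 next round, worth 0.47 × 147 = 69.09 now. The author offers 69.09 and keeps 200 − 69.09 = 130.91.
Round 3 (the publisher proposes): the author can get 130.91 next round, worth 0.7 × 130.91 = 91.637 now; the publisher offers that and keeps 108.363.
Round 2 (the author proposes): the publisher can get 108.363 next round, worth 0.47 × 108.363 = 50.93061 now, so the author offers 50.93061, keeping 149.06939.
Round 1 (the publisher proposes): the author can get 149.06939 next round, worth 0.7 × 149.06939 = 104.348573 now, so the publisher offers 104.348573, keeping 95.651427.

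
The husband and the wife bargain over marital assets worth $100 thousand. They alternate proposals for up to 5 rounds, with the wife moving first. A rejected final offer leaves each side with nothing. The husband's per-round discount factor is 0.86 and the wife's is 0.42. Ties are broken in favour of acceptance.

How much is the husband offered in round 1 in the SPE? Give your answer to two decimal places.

Solve by backward induction from round 5.
Round 5 (the wife proposes): the husband will accept anything ≥ 0, so the wife offers 0 and keeps 100.
Round 4 (the husband proposes): the wife can get 100 next round, worth 0.42 × 100 = 42 now. The husband offers 42 and keeps 100 − 42 = 58.
Round 3 (the wife proposes): the husband can get 58 next round, worth 0.86 × 58 = 49.88 now. The wife offers 49.88 and keeps 100 − 49.88 = 50.12.
Round 2 (the husband proposes): the wife can get 50.12 next round, worth 0.42 × 50.12 = 21.0504 now, so the husband offers 21.0504, keeping 78.9496.
Round 1 (the wife proposes): the husband can get 78.9496 next round, worth 0.86 × 78.9496 = 67.896656 now. The wife offers 67.896656 and keeps 100 − 67.896656 = 32.103344.

67.90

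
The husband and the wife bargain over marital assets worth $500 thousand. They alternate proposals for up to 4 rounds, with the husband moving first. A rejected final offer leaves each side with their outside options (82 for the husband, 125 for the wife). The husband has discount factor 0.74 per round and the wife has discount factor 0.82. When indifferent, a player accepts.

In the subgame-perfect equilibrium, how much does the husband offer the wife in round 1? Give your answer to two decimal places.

Round 4 (the wife proposes): the husband gets 82 if talks fail, so the wife offers 82 and keeps 418.
Round 3 (the husband proposes): the wife can get 418 next round, worth 0.82 × 418 = 342.76 now; the husband offers that and keeps 157.24.
Round 2 (the wife proposes): the husband can get 157.24 next round, worth 0.74 × 157.24 = 116.3576 now. The wife offers 116.3576 and keeps 500 − 116.3576 = 383.6424.
Round 1 (the husband proposes): the wife can get 383.6424 next round, worth 0.82 × 383.6424 = 314.586768 now. The husband offers 314.586768 and keeps 500 − 314.586768 = 185.413232.

314.59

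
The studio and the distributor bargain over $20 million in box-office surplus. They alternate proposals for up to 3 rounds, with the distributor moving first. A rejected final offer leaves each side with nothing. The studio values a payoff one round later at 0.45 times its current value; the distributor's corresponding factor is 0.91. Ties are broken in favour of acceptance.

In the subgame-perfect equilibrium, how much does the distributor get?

Work backward from the last round.
Round 3 (the distributor proposes): rejection yields 0 for the studio; the distributor offers 0 and keeps 20.
Round 2 (the studio proposes): the distributor can get 20 next round, worth 0.91 × 20 = 18.2 now. The studio offers 18.2 and keeps 20 − 18.2 = 1.8.
Round 1 (the distributor proposes): the studio can get 1.8 next round, worth 0.45 × 1.8 = 0.81 now. The distributor offers 0.81 and keeps 20 − 0.81 = 19.19.

19.19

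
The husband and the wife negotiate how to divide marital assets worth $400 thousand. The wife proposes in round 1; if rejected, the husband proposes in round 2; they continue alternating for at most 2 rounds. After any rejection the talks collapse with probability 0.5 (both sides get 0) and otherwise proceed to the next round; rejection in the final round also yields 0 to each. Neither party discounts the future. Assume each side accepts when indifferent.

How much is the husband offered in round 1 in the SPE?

200

Round 2 (the husband proposes): rejection yields 0 for the wife; the husband offers 0 and keeps 400.
Round 1 (the wife proposes): rejecting gives the husband an expected 0.5 × 400 = 200, so the wife offers 200, keeping 200.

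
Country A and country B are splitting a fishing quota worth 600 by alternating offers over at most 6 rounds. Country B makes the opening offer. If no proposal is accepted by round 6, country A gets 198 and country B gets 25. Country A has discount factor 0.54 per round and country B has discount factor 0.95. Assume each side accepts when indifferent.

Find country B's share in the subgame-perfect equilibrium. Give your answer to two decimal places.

Solve by backward induction from round 6.
Round 6 (country A proposes): country B gets 25 if talks fail, so country A offers 25 and keeps 575.
Round 5 (country B proposes): country A can get 575 next round, worth 0.54 × 575 = 310.5 now, so country B offers 310.5, keeping 289.5.
Round 4 (country A proposes): country B can get 289.5 next round, worth 0.95 × 289.5 = 275.025 now; country A offers that and keeps 324.975.
Round 3 (country B proposes): country A can get 324.975 next round, worth 0.54 × 324.975 = 175.4865 now. Country B offers 175.4865 and keeps 600 − 175.4865 = 424.5135.
Round 2 (country A proposes): country B can get 424.5135 next round, worth 0.95 × 424.5135 = 403.287825 now; country A offers that and keeps 196.712175.
Round 1 (country B proposes): country A can get 196.712175 next round, worth 0.54 × 196.712175 = 106.2245745 now, so country B offers 106.2245745, keeping 493.7754255.

493.78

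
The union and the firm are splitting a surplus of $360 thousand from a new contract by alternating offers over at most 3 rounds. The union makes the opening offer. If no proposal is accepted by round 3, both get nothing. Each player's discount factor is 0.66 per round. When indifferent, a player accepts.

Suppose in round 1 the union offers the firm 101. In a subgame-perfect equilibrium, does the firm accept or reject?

Work out the firm's continuation value if the offer is rejected.
Round 3 (the union proposes): the firm will accept anything ≥ 0, so the union offers 0 and keeps 360.
Round 2 (the firm proposes): the union can get 360 next round, worth 0.66 × 360 = 237.6 now, so the firm offers 237.6, keeping 122.4.
So by rejecting in round 1, the firm gets 122.4 next round, worth 0.66 × 122.4 = 80.784 now.
Offer 101 ≥ 80.784, so the firm accepts.

Accept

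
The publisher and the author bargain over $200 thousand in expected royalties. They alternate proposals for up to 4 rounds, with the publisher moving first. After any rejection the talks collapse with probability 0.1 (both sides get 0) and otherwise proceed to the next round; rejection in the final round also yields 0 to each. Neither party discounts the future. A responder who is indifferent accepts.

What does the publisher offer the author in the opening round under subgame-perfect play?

By backward induction:
Round 4 (the author proposes): the publisher will accept anything ≥ 0, so the author offers 0 and keeps 200.
Round 3 (the publisher proposes): rejecting gives the author an expected 0.9 × 200 = 180. The publisher offers 180 and keeps 200 − 180 = 20.
Round 2 (the author proposes): rejecting gives the publisher an expected 0.9 × 20 = 18; the author offers that and keeps 182.
Round 1 (the publisher proposes): rejecting gives the author an expected 0.9 × 182 = 163.8; the publisher offers that and keeps 36.2.

163.8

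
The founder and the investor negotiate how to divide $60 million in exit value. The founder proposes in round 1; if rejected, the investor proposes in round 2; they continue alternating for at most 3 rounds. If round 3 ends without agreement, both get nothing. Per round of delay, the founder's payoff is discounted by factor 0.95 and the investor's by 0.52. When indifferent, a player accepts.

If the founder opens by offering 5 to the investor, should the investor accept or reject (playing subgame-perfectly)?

Accept

Round 3 (the founder proposes): the investor will accept anything ≥ 0, so the founder offers 0 and keeps 60.
Round 2 (the investor proposes): the founder can get 60 next round, worth 0.95 × 60 = 57 now; the investor offers that and keeps 3.
So by rejecting in round 1, the investor gets 3 next round, worth 0.52 × 3 = 1.56 now.
Offer 5 ≥ 1.56, so the investor accepts.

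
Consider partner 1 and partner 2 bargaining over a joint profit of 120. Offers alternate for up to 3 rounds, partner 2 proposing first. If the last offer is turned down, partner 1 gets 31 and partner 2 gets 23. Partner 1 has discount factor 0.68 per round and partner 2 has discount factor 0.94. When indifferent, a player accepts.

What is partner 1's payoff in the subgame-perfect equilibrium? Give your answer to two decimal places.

Round 3 (partner 2 proposes): partner 1 gets 31 if talks fail, so partner 2 offers 31 and keeps 89.
Round 2 (partner 1 proposes): partner 2 can get 89 next round, worth 0.94 × 89 = 83.66 now. Partner 1 offers 83.66 and keeps 120 − 83.66 = 36.34.
Round 1 (partner 2 proposes): partner 1 can get 36.34 next round, worth 0.68 × 36.34 = 24.7112 now; partner 2 offers that and keeps 95.2888.

24.71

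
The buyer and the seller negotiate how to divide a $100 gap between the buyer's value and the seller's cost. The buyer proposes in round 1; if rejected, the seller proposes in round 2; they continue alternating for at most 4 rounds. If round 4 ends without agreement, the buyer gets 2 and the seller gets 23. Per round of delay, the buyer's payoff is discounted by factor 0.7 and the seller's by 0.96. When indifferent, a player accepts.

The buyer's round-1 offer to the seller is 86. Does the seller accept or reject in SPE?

Reject

Round 4 (the seller proposes): the buyer gets 2 if talks fail, so the seller offers 2 and keeps 98.
Round 3 (the buyer proposes): the seller can get 98 next round, worth 0.96 × 98 = 94.08 now, so the buyer offers 94.08, keeping 5.92.
Round 2 (the seller proposes): the buyer can get 5.92 next round, worth 0.7 × 5.92 = 4.144 now. The seller offers 4.144 and keeps 100 − 4.144 = 95.856.
So by rejecting in round 1, the seller gets 95.856 next round, worth 0.96 × 95.856 = 92.02176 now.
Offer 86 < 92.02176, so the seller rejects.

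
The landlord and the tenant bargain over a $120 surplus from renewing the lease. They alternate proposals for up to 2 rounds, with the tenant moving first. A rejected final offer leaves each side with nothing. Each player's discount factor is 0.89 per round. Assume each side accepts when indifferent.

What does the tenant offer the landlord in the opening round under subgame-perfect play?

Solve by backward induction from round 2.
Round 2 (the landlord proposes): rejection yields 0 for the tenant; the landlord offers 0 and keeps 120.
Round 1 (the tenant proposes): the landlord can get 120 next round, worth 0.89 × 120 = 106.8 now; the tenant offers that and keeps 13.2.

106.8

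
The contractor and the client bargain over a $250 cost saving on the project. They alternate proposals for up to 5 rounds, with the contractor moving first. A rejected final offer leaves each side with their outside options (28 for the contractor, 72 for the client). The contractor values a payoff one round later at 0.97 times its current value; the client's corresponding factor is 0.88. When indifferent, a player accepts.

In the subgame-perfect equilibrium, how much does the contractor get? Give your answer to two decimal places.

Work backward from the last round.
Round 5 (the contractor proposes): the client gets 72 if talks fail, so the contractor offers 72 and keeps 178.
Round 4 (the client proposes): the contractor can get 178 next round, worth 0.97 × 178 = 172.66 now, so the client offers 172.66, keeping 77.34.
Round 3 (the contractor proposes): the client can get 77.34 next round, worth 0.88 × 77.34 = 68.0592 now. The contractor offers 68.0592 and keeps 250 − 68.0592 = 181.9408.
Round 2 (the client proposes): the contractor can get 181.9408 next round, worth 0.97 × 181.9408 = 176.482576 now. The client offers 176.482576 and keeps 250 − 176.482576 = 73.517424.
Round 1 (the contractor proposes): the client can get 73.517424 next round, worth 0.88 × 73.517424 = 64.69533312 now, so the contractor offers 64.69533312, keeping 185.30466688.

185.30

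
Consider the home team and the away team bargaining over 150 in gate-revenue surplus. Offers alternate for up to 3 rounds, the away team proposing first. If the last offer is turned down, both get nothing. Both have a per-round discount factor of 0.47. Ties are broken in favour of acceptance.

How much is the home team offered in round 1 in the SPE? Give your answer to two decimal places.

37.37

Round 3 (the away team proposes): the home team will accept anything ≥ 0, so the away team offers 0 and keeps 150.
Round 2 (the home team proposes): the away team can get 150 next round, worth 0.47 × 150 = 70.5 now; the home team offers that and keeps 79.5.
Round 1 (the away team proposes): the home team can get 79.5 next round, worth 0.47 × 79.5 = 37.365 now. The away team offers 37.365 and keeps 150 − 37.365 = 112.635.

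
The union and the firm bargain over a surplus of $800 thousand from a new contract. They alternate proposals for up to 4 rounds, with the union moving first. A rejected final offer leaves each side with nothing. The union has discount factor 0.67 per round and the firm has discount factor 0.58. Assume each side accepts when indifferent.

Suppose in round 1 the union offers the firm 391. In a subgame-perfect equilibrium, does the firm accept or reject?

Accept

Round 4 (the firm proposes): the union will accept anything ≥ 0, so the firm offers 0 and keeps 800.
Round 3 (the union proposes): the firm can get 800 next round, worth 0.58 × 800 = 464 now; the union offers that and keeps 336.
Round 2 (the firm proposes): the union can get 336 next round, worth 0.67 × 336 = 225.12 now. The firm offers 225.12 and keeps 800 − 225.12 = 574.88.
So by rejecting in round 1, the firm gets 574.88 next round, worth 0.58 × 574.88 = 333.4304 now.
Offer 391 ≥ 333.4304, so the firm accepts.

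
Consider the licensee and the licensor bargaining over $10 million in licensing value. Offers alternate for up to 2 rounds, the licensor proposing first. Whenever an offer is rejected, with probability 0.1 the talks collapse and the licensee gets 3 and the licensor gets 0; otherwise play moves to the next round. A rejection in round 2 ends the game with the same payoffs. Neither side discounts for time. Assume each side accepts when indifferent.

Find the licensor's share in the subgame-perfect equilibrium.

0.7

Round 2 (the licensee proposes): rejection yields 0 for the licensor; the licensee offers 0 and keeps 10.
Round 1 (the licensor proposes): rejecting gives the licensee an expected 0.9 × 10 + 0.1 × 3 = 9.3. The licensor offers 9.3 and keeps 10 − 9.3 = 0.7.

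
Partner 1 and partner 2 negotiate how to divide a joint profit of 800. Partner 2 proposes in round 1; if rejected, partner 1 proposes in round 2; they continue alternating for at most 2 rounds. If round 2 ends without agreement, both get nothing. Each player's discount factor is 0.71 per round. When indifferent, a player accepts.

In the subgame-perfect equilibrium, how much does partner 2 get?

Round 2 (partner 1 proposes): partner 2 will accept anything ≥ 0, so partner 1 offers 0 and keeps 800.
Round 1 (partner 2 proposes): partner 1 can get 800 next round, worth 0.71 × 800 = 568 now, so partner 2 offers 568, keeping 232.

232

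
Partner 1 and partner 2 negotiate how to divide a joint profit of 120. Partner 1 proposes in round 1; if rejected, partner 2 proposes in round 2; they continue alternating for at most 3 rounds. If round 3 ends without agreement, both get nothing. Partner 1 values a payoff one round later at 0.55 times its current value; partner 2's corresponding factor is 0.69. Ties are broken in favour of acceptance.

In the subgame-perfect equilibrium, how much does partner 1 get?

82.74

Work backward from the last round.
Round 3 (partner 1 proposes): partner 2 will accept anything ≥ 0, so partner 1 offers 0 and keeps 120.
Round 2 (partner 2 proposes): partner 1 can get 120 next round, worth 0.55 × 120 = 66 now; partner 2 offers that and keeps 54.
Round 1 (partner 1 proposes): partner 2 can get 54 next round, worth 0.69 × 54 = 37.26 now. Partner 1 offers 37.26 and keeps 120 − 37.26 = 82.74.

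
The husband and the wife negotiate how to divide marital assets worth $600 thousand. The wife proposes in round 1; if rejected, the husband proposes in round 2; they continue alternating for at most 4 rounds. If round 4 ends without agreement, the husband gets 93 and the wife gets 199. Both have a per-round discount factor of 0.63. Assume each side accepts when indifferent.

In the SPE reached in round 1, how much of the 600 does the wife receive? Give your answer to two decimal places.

359.87

Round 4 (the husband proposes): the wife gets 199 if talks fail, so the husband offers 199 and keeps 401.
Round 3 (the wife proposes): the husband can get 401 next round, worth 0.63 × 401 = 252.63 now; the wife offers that and keeps 347.37.
Round 2 (the husband proposes): the wife can get 347.37 next round, worth 0.63 × 347.37 = 218.8431 now. The husband offers 218.8431 and keeps 600 − 218.8431 = 381.1569.
Round 1 (the wife proposes): the husband can get 381.1569 next round, worth 0.63 × 381.1569 = 240.128847 now; the wife offers that and keeps 359.871153.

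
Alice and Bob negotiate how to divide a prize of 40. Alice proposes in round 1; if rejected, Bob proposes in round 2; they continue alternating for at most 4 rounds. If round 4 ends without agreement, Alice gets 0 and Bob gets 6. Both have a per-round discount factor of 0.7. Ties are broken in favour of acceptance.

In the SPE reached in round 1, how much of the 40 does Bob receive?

22.12

Round 4 (Bob proposes): rejection yields 0 for Alice; Bob offers 0 and keeps 40.
Round 3 (Alice proposes): Bob can get 40 next round, worth 0.7 × 40 = 28 now. Alice offers 28 and keeps 40 − 28 = 12.
Round 2 (Bob proposes): Alice can get 12 next round, worth 0.7 × 12 = 8.4 now. Bob offers 8.4 and keeps 40 − 8.4 = 31.6.
Round 1 (Alice proposes): Bob can get 31.6 next round, worth 0.7 × 31.6 = 22.12 now; Alice offers that and keeps 17.88.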